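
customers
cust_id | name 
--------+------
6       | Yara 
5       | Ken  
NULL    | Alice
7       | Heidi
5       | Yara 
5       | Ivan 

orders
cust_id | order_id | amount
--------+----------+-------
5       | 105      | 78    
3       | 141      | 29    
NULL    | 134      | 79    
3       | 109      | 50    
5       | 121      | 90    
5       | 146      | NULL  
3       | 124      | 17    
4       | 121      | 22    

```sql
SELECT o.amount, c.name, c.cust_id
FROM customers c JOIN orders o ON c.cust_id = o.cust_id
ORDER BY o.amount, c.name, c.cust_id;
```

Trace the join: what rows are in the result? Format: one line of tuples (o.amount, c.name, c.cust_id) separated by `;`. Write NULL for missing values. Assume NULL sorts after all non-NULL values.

(78, Ivan, 5); (78, Ken, 5); (78, Yara, 5); (90, Ivan, 5); (90, Ken, 5); (90, Yara, 5); (NULL, Ivan, 5); (NULL, Ken, 5); (NULL, Yara, 5)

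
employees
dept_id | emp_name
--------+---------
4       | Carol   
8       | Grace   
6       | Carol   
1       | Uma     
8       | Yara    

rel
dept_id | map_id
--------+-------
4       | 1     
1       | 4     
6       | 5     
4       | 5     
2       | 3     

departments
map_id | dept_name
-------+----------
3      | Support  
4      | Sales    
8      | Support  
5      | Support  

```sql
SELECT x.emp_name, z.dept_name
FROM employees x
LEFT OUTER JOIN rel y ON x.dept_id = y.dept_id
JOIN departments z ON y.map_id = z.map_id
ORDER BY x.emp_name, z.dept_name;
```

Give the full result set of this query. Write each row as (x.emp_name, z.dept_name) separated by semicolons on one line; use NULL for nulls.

(Carol, Support); (Carol, Support); (Uma, Sales)

Joins associate left-to-right: employees LEFT JOIN rel on dept_id gives 6 intermediate row(s).
Then INNER JOIN `departments z` on map_id: keep only rows whose y.map_id appears in z.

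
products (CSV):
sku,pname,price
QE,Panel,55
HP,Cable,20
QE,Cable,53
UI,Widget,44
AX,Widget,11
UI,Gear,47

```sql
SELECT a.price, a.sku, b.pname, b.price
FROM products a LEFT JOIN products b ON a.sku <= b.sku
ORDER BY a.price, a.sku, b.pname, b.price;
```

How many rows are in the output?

23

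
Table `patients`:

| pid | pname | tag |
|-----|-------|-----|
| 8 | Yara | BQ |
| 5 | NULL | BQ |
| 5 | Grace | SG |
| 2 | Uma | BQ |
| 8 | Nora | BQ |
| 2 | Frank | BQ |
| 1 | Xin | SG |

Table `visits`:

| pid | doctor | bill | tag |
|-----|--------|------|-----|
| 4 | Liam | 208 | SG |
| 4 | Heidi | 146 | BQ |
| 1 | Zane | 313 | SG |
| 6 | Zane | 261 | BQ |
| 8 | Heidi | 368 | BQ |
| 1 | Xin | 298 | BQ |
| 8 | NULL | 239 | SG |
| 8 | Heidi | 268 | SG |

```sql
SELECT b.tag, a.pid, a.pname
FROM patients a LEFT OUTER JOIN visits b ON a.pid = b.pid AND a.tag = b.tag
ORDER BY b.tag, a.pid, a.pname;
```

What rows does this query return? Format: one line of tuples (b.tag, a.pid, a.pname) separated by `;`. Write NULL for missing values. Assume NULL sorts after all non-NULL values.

(BQ, 8, Nora); (BQ, 8, Yara); (SG, 1, Xin); (NULL, 2, Frank); (NULL, 2, Uma); (NULL, 5, Grace); (NULL, 5, NULL)

LEFT JOIN keeps every row from `patients`; unmatched rows get NULL for `visits`'s columns.
Matching on a.pid = b.pid AND a.tag = b.tag.
- a row (pid=8, tag=BQ): matches 1 b row(s) → 1 output row(s).
- a row (pid=5, tag=BQ): no match → kept, b columns NULL.
- a row (pid=5, tag=SG): no match → kept, b columns NULL.
- a row (pid=2, tag=BQ): no match → kept, b columns NULL.
- a row (pid=8, tag=BQ): matches 1 b row(s) → 1 output row(s).
- a row (pid=2, tag=BQ): no match → kept, b columns NULL.
- a row (pid=1, tag=SG): matches 1 b row(s) → 1 output row(s).
After projecting and ordering:
b.tag | a.pid | a.pname
BQ | 8 | Nora
BQ | 8 | Yara
SG | 1 | Xin
NULL | 2 | Frank
NULL | 2 | Uma
NULL | 5 | Grace
NULL | 5 | NULL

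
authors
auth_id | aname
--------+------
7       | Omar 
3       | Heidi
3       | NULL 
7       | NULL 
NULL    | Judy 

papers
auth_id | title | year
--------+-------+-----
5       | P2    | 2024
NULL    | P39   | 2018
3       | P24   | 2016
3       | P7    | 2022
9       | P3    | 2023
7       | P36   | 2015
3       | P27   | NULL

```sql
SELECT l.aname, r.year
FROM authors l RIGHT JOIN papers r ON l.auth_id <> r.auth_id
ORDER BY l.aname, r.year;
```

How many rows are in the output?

RIGHT JOIN keeps every row from `papers`; unmatched rows get NULL for `authors`'s columns.
Matching on l.auth_id <> r.auth_id. A NULL in a compared column never satisfies the condition.
- l[0] auth_id=7 → 5 match(es) in r → 5 row(s).
- l[1] auth_id=3 → 3 match(es) in r → 3 row(s).
- l[2] auth_id=3 → 3 match(es) in r → 3 row(s).
- l[3] auth_id=7 → 5 match(es) in r → 5 row(s).
- l[4] auth_id=NULL → no match.
- 1 row(s) from r found no l partner → padded with NULL.
Total: 16 matched + 1 padded = 17 rows.

17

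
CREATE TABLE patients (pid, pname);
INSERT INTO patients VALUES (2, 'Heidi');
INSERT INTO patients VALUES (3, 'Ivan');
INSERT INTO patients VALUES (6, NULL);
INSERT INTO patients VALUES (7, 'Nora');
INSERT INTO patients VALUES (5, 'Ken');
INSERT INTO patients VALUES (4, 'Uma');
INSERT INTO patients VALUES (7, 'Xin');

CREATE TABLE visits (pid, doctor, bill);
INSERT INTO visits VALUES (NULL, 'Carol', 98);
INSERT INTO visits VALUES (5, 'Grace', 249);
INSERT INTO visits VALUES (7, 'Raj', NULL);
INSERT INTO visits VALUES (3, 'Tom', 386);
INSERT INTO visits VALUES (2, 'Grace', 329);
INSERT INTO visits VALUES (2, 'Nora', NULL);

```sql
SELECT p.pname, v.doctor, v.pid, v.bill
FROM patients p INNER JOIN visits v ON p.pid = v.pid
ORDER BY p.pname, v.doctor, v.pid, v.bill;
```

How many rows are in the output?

INNER JOIN keeps only pairs where the ON condition holds.
Matching on p.pid = v.pid. A NULL in a compared column never satisfies the condition.
- p row (pid=2): matches 2 v row(s) → 2 output row(s).
- p row (pid=3): matches 1 v row(s) → 1 output row(s).
- p row (pid=6): no match → dropped.
- p row (pid=7): matches 1 v row(s) → 1 output row(s).
- p row (pid=5): matches 1 v row(s) → 1 output row(s).
- p row (pid=4): no match → dropped.
- p row (pid=7): matches 1 v row(s) → 1 output row(s).
Total: 6 rows.

6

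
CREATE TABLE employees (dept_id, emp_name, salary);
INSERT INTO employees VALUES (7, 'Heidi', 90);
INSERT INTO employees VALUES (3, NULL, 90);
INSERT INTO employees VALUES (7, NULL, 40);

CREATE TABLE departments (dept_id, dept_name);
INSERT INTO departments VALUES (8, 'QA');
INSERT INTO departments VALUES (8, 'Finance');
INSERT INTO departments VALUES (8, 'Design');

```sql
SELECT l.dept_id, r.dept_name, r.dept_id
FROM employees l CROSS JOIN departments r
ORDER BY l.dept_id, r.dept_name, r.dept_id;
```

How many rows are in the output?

9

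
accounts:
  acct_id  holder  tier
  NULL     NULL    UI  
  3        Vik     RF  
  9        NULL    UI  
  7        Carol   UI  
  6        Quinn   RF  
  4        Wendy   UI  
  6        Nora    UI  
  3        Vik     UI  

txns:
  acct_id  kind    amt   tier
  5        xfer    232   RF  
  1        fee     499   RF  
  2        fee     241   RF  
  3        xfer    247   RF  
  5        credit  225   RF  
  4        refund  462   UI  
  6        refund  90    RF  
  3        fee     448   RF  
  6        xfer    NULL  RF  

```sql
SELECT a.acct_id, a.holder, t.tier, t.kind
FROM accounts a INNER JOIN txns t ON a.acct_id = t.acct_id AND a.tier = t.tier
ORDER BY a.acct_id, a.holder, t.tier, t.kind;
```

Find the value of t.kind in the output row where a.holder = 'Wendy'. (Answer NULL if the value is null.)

INNER JOIN keeps only pairs where the ON condition holds.
Matching on a.acct_id = t.acct_id AND a.tier = t.tier. A NULL in a compared column never satisfies the condition.
- a[0] acct_id=NULL, tier=UI → no match; dropped.
- a[1] acct_id=3, tier=RF → 2 match(es) in t → 2 row(s).
- a[2] acct_id=9, tier=UI → no match; dropped.
- a[3] acct_id=7, tier=UI → no match; dropped.
- a[4] acct_id=6, tier=RF → 2 match(es) in t → 2 row(s).
- a[5] acct_id=4, tier=UI → 1 match(es) in t → 1 row(s).
- a[6] acct_id=6, tier=UI → no match; dropped.
- a[7] acct_id=3, tier=UI → no match; dropped.

refund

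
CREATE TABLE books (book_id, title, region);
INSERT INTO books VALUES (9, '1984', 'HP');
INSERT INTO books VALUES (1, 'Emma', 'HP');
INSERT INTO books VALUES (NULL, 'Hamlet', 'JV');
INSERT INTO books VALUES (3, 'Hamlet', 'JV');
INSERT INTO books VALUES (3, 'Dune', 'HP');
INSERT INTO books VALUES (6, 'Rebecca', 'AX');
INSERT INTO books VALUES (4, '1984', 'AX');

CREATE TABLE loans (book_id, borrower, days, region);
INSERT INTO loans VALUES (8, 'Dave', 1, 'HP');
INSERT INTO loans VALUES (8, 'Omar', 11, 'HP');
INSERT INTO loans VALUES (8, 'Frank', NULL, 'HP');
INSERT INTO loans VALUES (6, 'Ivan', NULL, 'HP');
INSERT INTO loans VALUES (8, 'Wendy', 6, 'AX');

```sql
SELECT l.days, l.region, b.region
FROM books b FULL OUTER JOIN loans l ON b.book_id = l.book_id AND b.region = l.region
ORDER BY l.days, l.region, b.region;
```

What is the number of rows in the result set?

FULL OUTER JOIN keeps every row from both sides; unmatched rows get NULL for the other side's columns.
Matching on b.book_id = l.book_id AND b.region = l.region. A NULL in a compared column never satisfies the condition.
Matched pairs: 0; unmatched b rows kept: 7; unmatched l rows kept: 5.
Total: 0 matched + 12 padded = 12 rows.

12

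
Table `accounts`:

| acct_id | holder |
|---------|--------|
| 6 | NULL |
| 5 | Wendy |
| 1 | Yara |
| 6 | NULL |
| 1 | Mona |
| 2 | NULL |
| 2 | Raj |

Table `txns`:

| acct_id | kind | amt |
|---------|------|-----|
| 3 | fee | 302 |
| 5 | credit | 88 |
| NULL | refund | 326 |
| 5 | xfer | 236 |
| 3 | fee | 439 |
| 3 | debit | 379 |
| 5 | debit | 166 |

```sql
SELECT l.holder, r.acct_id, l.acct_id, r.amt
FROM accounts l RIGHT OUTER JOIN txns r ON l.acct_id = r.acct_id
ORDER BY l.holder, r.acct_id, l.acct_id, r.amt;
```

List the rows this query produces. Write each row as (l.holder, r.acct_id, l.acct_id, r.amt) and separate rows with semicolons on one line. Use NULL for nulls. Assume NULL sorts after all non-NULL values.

RIGHT JOIN keeps every row from `txns`; unmatched rows get NULL for `accounts`'s columns.
Matching on l.acct_id = r.acct_id. A NULL in a compared column never satisfies the condition.
Matched pairs: 3; unmatched r rows kept: 4.

(Wendy, 5, 5, 88); (Wendy, 5, 5, 166); (Wendy, 5, 5, 236); (NULL, 3, NULL, 302); (NULL, 3, NULL, 379); (NULL, 3, NULL, 439); (NULL, NULL, NULL, 326)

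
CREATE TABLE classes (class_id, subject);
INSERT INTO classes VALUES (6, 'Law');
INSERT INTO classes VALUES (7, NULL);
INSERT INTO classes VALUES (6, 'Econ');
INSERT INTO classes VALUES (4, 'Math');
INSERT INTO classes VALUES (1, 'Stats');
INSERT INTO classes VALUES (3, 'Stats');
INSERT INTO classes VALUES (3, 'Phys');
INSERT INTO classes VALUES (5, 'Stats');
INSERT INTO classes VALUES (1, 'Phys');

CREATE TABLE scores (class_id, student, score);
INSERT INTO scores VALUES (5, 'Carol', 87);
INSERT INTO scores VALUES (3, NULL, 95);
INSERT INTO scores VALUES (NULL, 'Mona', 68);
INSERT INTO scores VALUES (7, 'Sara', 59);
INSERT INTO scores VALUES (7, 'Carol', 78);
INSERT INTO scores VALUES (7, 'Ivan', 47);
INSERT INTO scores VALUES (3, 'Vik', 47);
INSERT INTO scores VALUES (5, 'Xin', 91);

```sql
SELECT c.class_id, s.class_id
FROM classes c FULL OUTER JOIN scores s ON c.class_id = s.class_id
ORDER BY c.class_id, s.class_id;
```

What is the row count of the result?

15

FULL OUTER JOIN keeps every row from both sides; unmatched rows get NULL for the other side's columns.
Matching on c.class_id = s.class_id. A NULL in a compared column never satisfies the condition.
Matched pairs: 9; unmatched c rows kept: 5; unmatched s rows kept: 1.
Total: 9 matched + 6 padded = 15 rows.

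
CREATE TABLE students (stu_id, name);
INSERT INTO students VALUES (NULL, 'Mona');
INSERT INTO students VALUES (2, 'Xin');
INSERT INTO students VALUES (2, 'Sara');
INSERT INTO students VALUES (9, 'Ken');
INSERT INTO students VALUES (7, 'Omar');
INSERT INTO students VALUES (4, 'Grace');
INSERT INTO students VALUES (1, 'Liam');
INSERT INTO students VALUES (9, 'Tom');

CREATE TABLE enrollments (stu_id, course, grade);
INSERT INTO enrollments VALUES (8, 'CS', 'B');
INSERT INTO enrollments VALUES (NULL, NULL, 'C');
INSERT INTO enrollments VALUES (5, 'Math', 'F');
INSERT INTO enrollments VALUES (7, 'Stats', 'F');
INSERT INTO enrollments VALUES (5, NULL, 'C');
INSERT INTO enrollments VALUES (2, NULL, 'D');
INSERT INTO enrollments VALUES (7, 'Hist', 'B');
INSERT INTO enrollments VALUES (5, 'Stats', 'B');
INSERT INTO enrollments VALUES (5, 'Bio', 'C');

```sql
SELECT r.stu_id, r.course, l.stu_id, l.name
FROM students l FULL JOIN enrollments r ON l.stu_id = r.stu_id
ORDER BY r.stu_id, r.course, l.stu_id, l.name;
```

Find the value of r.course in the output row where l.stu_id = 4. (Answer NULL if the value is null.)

NULL

FULL OUTER JOIN keeps every row from both sides; unmatched rows get NULL for the other side's columns.
Matching on l.stu_id = r.stu_id. A NULL in a compared column never satisfies the condition.
- l[0] stu_id=NULL → no match; kept with NULLs on the r side.
- l[1] stu_id=2 → 1 match(es) in r → 1 row(s).
- l[2] stu_id=2 → 1 match(es) in r → 1 row(s).
- l[3] stu_id=9 → no match; kept with NULLs on the r side.
- l[4] stu_id=7 → 2 match(es) in r → 2 row(s).
- l[5] stu_id=4 → no match; kept with NULLs on the r side.
- l[6] stu_id=1 → no match; kept with NULLs on the r side.
- l[7] stu_id=9 → no match; kept with NULLs on the r side.
- 6 r row(s) had no l match → kept, l columns NULL.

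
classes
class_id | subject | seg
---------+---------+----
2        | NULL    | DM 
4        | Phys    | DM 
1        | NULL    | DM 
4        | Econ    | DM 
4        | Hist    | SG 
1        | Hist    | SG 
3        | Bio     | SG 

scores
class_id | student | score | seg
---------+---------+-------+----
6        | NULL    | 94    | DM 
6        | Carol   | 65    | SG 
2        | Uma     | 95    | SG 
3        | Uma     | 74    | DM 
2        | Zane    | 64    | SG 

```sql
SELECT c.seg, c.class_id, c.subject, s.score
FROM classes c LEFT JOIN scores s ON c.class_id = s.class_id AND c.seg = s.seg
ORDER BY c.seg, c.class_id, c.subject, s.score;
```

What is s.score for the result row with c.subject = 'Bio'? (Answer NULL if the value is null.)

NULL

LEFT JOIN keeps every row from `classes`; unmatched rows get NULL for `scores`'s columns.
Matching on c.class_id = s.class_id AND c.seg = s.seg.
- c (class_id=2, seg=DM) has no partner → padded with NULL.
- c (class_id=4, seg=DM) has no partner → padded with NULL.
- c (class_id=1, seg=DM) has no partner → padded with NULL.
- c (class_id=4, seg=DM) has no partner → padded with NULL.
- c (class_id=4, seg=SG) has no partner → padded with NULL.
- c (class_id=1, seg=SG) has no partner → padded with NULL.
- c (class_id=3, seg=SG) has no partner → padded with NULL.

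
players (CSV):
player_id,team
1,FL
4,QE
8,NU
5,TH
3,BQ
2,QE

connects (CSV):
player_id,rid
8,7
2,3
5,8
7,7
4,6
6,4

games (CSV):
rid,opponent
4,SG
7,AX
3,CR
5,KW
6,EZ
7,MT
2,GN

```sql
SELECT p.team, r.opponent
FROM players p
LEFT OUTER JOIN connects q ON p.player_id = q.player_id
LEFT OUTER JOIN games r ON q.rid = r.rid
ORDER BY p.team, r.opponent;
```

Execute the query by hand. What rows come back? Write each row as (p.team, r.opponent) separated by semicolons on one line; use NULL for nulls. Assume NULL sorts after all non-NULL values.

Joins associate left-to-right: players LEFT JOIN connects on player_id gives 6 intermediate row(s).
Then LEFT JOIN `games r` on rid: each of those 6 rows is kept; rows whose q.rid has no match in r get NULL for r's columns.

(BQ, NULL); (FL, NULL); (NU, AX); (NU, MT); (QE, CR); (QE, EZ); (TH, NULL)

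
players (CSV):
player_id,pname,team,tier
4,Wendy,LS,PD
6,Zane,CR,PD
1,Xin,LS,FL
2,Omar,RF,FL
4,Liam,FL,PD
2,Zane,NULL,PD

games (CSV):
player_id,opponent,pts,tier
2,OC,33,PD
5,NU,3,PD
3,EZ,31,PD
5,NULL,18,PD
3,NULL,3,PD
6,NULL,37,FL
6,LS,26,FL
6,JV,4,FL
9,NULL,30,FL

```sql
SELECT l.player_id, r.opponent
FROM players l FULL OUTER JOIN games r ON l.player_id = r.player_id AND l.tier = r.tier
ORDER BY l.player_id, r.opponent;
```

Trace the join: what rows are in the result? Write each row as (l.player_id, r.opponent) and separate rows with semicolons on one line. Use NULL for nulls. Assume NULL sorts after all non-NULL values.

FULL OUTER JOIN keeps every row from both sides; unmatched rows get NULL for the other side's columns.
Matching on l.player_id = r.player_id AND l.tier = r.tier.
Matched pairs: 1; unmatched l rows kept: 5; unmatched r rows kept: 8.

(1, NULL); (2, OC); (2, NULL); (4, NULL); (4, NULL); (6, NULL); (NULL, EZ); (NULL, JV); (NULL, LS); (NULL, NU); (NULL, NULL); (NULL, NULL); (NULL, NULL); (NULL, NULL)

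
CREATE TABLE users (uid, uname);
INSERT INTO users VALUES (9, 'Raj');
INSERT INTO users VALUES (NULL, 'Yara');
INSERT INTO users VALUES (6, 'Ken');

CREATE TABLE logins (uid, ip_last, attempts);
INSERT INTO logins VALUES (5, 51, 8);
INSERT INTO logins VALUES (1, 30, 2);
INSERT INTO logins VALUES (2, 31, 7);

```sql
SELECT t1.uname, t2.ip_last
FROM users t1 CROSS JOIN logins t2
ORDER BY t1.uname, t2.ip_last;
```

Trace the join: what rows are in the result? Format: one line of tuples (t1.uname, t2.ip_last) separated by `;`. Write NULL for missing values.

(Ken, 30); (Ken, 31); (Ken, 51); (Raj, 30); (Raj, 31); (Raj, 51); (Yara, 30); (Yara, 31); (Yara, 51)

CROSS JOIN pairs every row of `users` with every row of `logins`: 3 × 3 = 9 rows.
After projecting and ordering:
t1.uname | t2.ip_last
Ken | 30
Ken | 31
Ken | 51
Raj | 30
Raj | 31
Raj | 51
Yara | 30
Yara | 31
Yara | 51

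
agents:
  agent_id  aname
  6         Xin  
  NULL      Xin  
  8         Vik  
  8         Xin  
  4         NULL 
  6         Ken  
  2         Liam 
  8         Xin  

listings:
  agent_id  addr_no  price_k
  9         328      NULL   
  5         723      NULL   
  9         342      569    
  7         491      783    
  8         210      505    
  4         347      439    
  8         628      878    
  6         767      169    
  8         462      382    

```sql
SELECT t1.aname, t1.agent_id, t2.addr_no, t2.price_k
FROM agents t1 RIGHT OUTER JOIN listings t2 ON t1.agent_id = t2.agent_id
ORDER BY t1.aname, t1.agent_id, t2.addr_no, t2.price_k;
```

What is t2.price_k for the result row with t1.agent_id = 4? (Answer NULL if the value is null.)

RIGHT JOIN keeps every row from `listings`; unmatched rows get NULL for `agents`'s columns.
Matching on t1.agent_id = t2.agent_id. A NULL in a compared column never satisfies the condition.
Matched pairs: 12; unmatched t2 rows kept: 4.

439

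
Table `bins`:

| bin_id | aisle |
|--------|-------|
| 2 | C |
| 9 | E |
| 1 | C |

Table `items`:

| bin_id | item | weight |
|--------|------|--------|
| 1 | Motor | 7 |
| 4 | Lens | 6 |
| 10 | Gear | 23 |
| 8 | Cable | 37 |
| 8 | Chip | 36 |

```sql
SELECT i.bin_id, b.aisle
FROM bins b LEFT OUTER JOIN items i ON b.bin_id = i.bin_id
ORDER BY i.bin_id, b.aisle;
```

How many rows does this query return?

3

LEFT JOIN keeps every row from `bins`; unmatched rows get NULL for `items`'s columns.
Matching on b.bin_id = i.bin_id.
- b row (bin_id=2): no match → kept, i columns NULL.
- b row (bin_id=9): no match → kept, i columns NULL.
- b row (bin_id=1): matches 1 i row(s) → 1 output row(s).
Total: 1 matched + 2 padded = 3 rows.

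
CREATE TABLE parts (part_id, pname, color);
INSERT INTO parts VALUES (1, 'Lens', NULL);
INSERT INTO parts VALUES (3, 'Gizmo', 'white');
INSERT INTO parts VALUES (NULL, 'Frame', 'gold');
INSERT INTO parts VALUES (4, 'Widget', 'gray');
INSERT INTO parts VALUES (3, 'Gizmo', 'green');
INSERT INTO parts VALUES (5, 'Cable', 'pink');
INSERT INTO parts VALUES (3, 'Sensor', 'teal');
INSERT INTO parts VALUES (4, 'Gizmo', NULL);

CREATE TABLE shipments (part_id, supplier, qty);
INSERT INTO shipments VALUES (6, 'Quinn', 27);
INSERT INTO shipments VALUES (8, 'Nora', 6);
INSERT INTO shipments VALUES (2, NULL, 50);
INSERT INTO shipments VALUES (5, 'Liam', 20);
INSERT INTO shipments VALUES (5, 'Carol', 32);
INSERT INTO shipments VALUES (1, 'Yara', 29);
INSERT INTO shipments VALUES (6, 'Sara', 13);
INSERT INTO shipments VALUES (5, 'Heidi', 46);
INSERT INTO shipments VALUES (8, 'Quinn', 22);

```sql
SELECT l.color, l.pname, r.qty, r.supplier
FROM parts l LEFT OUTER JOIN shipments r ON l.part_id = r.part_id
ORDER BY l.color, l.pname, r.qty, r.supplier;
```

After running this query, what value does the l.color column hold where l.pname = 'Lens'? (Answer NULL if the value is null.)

NULL

LEFT JOIN keeps every row from `parts`; unmatched rows get NULL for `shipments`'s columns.
Matching on l.part_id = r.part_id. A NULL in a compared column never satisfies the condition.
- l (part_id=1) pairs with 1 row(s) of r.
- l (part_id=3) has no partner → padded with NULL.
- l (part_id=NULL) has no partner → padded with NULL.
- l (part_id=4) has no partner → padded with NULL.
- l (part_id=3) has no partner → padded with NULL.
- l (part_id=5) pairs with 3 row(s) of r.
- l (part_id=3) has no partner → padded with NULL.
- l (part_id=4) has no partner → padded with NULL.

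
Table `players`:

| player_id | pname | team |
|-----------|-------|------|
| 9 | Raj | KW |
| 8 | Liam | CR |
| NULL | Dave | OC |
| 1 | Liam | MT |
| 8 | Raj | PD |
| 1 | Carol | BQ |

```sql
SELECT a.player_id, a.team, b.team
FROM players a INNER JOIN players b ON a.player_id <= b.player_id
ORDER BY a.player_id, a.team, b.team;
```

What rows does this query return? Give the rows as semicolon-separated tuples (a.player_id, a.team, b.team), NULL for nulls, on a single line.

(1, BQ, BQ); (1, BQ, CR); (1, BQ, KW); (1, BQ, MT); (1, BQ, PD); (1, MT, BQ); (1, MT, CR); (1, MT, KW); (1, MT, MT); (1, MT, PD); (8, CR, CR); (8, CR, KW); (8, CR, PD); (8, PD, CR); (8, PD, KW); (8, PD, PD); (9, KW, KW)

INNER JOIN keeps only pairs where the ON condition holds.
Matching on a.player_id <= b.player_id. A NULL in a compared column never satisfies the condition.
Matched pairs: 17.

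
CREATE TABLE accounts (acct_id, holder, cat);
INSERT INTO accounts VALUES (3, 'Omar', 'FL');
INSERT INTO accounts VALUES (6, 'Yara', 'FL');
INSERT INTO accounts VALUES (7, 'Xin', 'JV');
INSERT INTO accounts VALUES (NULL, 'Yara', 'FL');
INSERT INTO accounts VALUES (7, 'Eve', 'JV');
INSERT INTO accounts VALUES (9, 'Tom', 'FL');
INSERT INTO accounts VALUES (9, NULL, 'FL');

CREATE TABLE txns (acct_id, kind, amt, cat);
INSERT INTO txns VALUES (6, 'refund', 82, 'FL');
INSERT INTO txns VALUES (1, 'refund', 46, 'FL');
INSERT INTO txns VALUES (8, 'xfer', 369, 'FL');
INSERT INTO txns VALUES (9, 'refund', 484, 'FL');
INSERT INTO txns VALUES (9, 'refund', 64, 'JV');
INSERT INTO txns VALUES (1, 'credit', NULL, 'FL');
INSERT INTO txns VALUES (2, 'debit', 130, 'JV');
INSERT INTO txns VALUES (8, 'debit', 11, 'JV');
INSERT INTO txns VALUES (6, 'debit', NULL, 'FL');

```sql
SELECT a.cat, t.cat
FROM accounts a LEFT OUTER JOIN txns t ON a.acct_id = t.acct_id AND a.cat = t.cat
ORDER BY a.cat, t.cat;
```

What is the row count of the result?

8

LEFT JOIN keeps every row from `accounts`; unmatched rows get NULL for `txns`'s columns.
Matching on a.acct_id = t.acct_id AND a.cat = t.cat. A NULL in a compared column never satisfies the condition.
- a[0] acct_id=3, cat=FL → no match; kept with NULLs on the t side.
- a[1] acct_id=6, cat=FL → 2 match(es) in t → 2 row(s).
- a[2] acct_id=7, cat=JV → no match; kept with NULLs on the t side.
- a[3] acct_id=NULL, cat=FL → no match; kept with NULLs on the t side.
- a[4] acct_id=7, cat=JV → no match; kept with NULLs on the t side.
- a[5] acct_id=9, cat=FL → 1 match(es) in t → 1 row(s).
- a[6] acct_id=9, cat=FL → 1 match(es) in t → 1 row(s).
Total: 4 matched + 4 padded = 8 rows.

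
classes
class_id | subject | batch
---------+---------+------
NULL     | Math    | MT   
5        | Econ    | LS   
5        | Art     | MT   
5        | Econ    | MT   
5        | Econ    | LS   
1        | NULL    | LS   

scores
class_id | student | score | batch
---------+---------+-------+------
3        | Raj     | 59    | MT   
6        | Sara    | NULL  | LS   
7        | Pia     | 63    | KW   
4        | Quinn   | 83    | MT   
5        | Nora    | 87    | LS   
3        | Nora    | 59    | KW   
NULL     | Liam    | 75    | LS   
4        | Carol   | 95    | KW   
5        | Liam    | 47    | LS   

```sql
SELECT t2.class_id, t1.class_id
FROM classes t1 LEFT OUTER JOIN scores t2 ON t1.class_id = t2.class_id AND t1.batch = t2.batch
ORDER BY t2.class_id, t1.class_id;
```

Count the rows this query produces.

8

LEFT JOIN keeps every row from `classes`; unmatched rows get NULL for `scores`'s columns.
Matching on t1.class_id = t2.class_id AND t1.batch = t2.batch. A NULL in a compared column never satisfies the condition.
- class_id=NULL, batch=MT: no t2 row matches, row kept with t2 columns NULL.
- class_id=5, batch=LS: 2 matching t2 row(s), so 2 row(s) emitted.
- class_id=5, batch=MT: no t2 row matches, row kept with t2 columns NULL.
- class_id=5, batch=MT: no t2 row matches, row kept with t2 columns NULL.
- class_id=5, batch=LS: 2 matching t2 row(s), so 2 row(s) emitted.
- class_id=1, batch=LS: no t2 row matches, row kept with t2 columns NULL.
Total: 4 matched + 4 padded = 8 rows.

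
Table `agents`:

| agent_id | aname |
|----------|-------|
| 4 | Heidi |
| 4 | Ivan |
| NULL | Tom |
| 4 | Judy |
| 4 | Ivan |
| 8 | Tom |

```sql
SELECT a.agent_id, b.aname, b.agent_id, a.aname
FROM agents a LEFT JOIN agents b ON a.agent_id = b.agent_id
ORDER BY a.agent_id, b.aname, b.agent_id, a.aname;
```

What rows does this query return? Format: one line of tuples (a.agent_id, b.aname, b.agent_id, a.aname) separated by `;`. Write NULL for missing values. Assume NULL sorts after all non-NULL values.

(4, Heidi, 4, Heidi); (4, Heidi, 4, Ivan); (4, Heidi, 4, Ivan); (4, Heidi, 4, Judy); (4, Ivan, 4, Heidi); (4, Ivan, 4, Heidi); (4, Ivan, 4, Ivan); (4, Ivan, 4, Ivan); (4, Ivan, 4, Ivan); (4, Ivan, 4, Ivan); (4, Ivan, 4, Judy); (4, Ivan, 4, Judy); (4, Judy, 4, Heidi); (4, Judy, 4, Ivan); (4, Judy, 4, Ivan); (4, Judy, 4, Judy); (8, Tom, 8, Tom); (NULL, NULL, NULL, Tom)

LEFT JOIN keeps every row from `agents a`; unmatched rows get NULL for `agents b`'s columns.
Matching on a.agent_id = b.agent_id. A NULL in a compared column never satisfies the condition.
Matched pairs: 17; unmatched a rows kept: 1.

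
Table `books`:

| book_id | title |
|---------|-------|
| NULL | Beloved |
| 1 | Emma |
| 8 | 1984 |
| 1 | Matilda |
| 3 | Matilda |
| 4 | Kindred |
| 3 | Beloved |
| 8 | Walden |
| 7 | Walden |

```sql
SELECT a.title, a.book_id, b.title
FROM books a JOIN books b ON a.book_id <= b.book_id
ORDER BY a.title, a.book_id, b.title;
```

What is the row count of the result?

39

INNER JOIN keeps only pairs where the ON condition holds.
Matching on a.book_id <= b.book_id. A NULL in a compared column never satisfies the condition.
- a[0] book_id=NULL → no match; dropped.
- a[1] book_id=1 → 8 match(es) in b → 8 row(s).
- a[2] book_id=8 → 2 match(es) in b → 2 row(s).
- a[3] book_id=1 → 8 match(es) in b → 8 row(s).
- a[4] book_id=3 → 6 match(es) in b → 6 row(s).
- a[5] book_id=4 → 4 match(es) in b → 4 row(s).
- a[6] book_id=3 → 6 match(es) in b → 6 row(s).
- a[7] book_id=8 → 2 match(es) in b → 2 row(s).
- a[8] book_id=7 → 3 match(es) in b → 3 row(s).
Total: 39 rows.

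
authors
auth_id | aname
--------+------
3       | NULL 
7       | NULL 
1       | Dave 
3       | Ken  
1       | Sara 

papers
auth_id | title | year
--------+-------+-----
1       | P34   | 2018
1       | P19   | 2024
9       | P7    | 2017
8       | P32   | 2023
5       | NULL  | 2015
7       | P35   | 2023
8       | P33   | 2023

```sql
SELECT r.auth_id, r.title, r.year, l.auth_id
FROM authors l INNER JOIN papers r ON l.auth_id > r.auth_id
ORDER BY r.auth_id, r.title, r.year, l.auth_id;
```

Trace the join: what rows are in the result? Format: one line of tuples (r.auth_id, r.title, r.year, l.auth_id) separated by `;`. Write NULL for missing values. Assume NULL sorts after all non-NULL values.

(1, P19, 2024, 3); (1, P19, 2024, 3); (1, P19, 2024, 7); (1, P34, 2018, 3); (1, P34, 2018, 3); (1, P34, 2018, 7); (5, NULL, 2015, 7)

INNER JOIN keeps only pairs where the ON condition holds.
Matching on l.auth_id > r.auth_id.
Matched pairs: 7.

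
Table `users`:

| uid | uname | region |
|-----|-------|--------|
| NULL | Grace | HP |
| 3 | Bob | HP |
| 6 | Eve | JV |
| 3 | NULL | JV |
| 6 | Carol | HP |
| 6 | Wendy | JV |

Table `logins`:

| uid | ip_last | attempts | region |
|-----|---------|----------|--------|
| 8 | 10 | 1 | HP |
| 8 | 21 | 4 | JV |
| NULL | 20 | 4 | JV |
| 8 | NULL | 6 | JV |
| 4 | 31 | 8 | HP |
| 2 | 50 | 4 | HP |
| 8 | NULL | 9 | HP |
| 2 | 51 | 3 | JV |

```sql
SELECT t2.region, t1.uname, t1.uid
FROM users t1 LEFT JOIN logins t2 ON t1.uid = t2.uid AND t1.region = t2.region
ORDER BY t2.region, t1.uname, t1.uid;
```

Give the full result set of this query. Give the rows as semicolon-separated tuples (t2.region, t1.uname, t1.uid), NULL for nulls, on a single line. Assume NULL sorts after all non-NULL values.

LEFT JOIN keeps every row from `users`; unmatched rows get NULL for `logins`'s columns.
Matching on t1.uid = t2.uid AND t1.region = t2.region. A NULL in a compared column never satisfies the condition.
- t1[0] uid=NULL, region=HP → no match; kept with NULLs on the t2 side.
- t1[1] uid=3, region=HP → no match; kept with NULLs on the t2 side.
- t1[2] uid=6, region=JV → no match; kept with NULLs on the t2 side.
- t1[3] uid=3, region=JV → no match; kept with NULLs on the t2 side.
- t1[4] uid=6, region=HP → no match; kept with NULLs on the t2 side.
- t1[5] uid=6, region=JV → no match; kept with NULLs on the t2 side.
After projecting and ordering:
t2.region | t1.uname | t1.uid
NULL | Bob | 3
NULL | Carol | 6
NULL | Eve | 6
NULL | Grace | NULL
NULL | Wendy | 6
NULL | NULL | 3

(NULL, Bob, 3); (NULL, Carol, 6); (NULL, Eve, 6); (NULL, Grace, NULL); (NULL, Wendy, 6); (NULL, NULL, 3)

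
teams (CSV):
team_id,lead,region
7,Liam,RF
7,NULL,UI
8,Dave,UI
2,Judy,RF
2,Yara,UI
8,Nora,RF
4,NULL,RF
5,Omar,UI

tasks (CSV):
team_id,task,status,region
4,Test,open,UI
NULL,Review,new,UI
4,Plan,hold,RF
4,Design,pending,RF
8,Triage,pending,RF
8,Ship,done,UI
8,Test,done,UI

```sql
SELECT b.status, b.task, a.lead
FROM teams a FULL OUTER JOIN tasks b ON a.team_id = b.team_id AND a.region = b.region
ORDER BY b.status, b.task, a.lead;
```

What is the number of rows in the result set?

FULL OUTER JOIN keeps every row from both sides; unmatched rows get NULL for the other side's columns.
Matching on a.team_id = b.team_id AND a.region = b.region. A NULL in a compared column never satisfies the condition.
- team_id=7, region=RF: no b row matches, row kept with b columns NULL.
- team_id=7, region=UI: no b row matches, row kept with b columns NULL.
- team_id=8, region=UI: 2 matching b row(s), so 2 row(s) emitted.
- team_id=2, region=RF: no b row matches, row kept with b columns NULL.
- team_id=2, region=UI: no b row matches, row kept with b columns NULL.
- team_id=8, region=RF: 1 matching b row(s), so 1 row(s) emitted.
- team_id=4, region=RF: 2 matching b row(s), so 2 row(s) emitted.
- team_id=5, region=UI: no b row matches, row kept with b columns NULL.
- 2 row(s) from b found no a partner → padded with NULL.
Total: 5 matched + 7 padded = 12 rows.

12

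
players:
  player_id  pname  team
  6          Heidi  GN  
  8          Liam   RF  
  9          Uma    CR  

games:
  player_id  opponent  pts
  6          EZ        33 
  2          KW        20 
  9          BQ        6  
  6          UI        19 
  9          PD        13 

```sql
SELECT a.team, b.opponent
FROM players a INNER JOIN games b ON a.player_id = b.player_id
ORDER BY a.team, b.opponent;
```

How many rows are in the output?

4

INNER JOIN keeps only pairs where the ON condition holds.
Matching on a.player_id = b.player_id.
- a[0] player_id=6 → 2 match(es) in b → 2 row(s).
- a[1] player_id=8 → no match; dropped.
- a[2] player_id=9 → 2 match(es) in b → 2 row(s).
Total: 4 rows.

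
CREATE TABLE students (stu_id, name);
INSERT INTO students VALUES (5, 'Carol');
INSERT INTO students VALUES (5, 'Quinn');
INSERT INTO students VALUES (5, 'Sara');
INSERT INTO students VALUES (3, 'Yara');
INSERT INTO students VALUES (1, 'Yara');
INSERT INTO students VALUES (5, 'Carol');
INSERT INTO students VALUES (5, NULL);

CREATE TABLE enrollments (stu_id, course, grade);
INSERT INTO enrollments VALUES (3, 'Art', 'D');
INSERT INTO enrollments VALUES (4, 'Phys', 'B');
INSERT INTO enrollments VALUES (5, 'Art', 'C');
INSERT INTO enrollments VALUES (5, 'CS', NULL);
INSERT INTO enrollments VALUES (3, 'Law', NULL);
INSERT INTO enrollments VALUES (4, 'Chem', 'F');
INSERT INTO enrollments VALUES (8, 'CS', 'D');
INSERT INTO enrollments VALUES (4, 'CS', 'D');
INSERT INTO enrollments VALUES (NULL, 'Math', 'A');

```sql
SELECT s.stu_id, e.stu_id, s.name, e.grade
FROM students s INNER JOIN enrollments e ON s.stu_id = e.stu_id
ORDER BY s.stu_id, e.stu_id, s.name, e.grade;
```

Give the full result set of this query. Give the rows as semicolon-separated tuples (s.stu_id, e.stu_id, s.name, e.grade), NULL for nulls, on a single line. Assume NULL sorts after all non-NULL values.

(3, 3, Yara, D); (3, 3, Yara, NULL); (5, 5, Carol, C); (5, 5, Carol, C); (5, 5, Carol, NULL); (5, 5, Carol, NULL); (5, 5, Quinn, C); (5, 5, Quinn, NULL); (5, 5, Sara, C); (5, 5, Sara, NULL); (5, 5, NULL, C); (5, 5, NULL, NULL)

INNER JOIN keeps only pairs where the ON condition holds.
Matching on s.stu_id = e.stu_id. A NULL in a compared column never satisfies the condition.
Matched pairs: 12.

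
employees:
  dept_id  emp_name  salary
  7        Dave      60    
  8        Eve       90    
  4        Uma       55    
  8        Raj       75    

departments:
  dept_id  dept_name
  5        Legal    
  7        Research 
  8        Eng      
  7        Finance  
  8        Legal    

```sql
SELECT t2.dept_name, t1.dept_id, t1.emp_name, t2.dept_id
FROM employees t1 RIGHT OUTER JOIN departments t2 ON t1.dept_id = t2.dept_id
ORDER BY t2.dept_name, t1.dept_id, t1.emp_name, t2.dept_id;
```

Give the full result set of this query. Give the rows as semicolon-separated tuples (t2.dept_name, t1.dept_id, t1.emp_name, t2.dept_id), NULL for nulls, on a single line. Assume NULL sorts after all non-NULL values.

(Eng, 8, Eve, 8); (Eng, 8, Raj, 8); (Finance, 7, Dave, 7); (Legal, 8, Eve, 8); (Legal, 8, Raj, 8); (Legal, NULL, NULL, 5); (Research, 7, Dave, 7)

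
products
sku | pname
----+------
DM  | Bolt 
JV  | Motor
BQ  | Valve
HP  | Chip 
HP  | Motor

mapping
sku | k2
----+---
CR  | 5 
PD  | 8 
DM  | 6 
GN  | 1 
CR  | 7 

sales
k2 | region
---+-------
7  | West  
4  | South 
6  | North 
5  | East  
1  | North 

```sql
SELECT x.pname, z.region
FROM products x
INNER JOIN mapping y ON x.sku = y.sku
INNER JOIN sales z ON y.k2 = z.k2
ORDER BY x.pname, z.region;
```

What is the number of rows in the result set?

1

Step 1 — x INNER JOIN y on sku → 1 row(s).
Then INNER JOIN `sales z` on k2: keep only rows whose y.k2 appears in z.
Result: 1 row(s).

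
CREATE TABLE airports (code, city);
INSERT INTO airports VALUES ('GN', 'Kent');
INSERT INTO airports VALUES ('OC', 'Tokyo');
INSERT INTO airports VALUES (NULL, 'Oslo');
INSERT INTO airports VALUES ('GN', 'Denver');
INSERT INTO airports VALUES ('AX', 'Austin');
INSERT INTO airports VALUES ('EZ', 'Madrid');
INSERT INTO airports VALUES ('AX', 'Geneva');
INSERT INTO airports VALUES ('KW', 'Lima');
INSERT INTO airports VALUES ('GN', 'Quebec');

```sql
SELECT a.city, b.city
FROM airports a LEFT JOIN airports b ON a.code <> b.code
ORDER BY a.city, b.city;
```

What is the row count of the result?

49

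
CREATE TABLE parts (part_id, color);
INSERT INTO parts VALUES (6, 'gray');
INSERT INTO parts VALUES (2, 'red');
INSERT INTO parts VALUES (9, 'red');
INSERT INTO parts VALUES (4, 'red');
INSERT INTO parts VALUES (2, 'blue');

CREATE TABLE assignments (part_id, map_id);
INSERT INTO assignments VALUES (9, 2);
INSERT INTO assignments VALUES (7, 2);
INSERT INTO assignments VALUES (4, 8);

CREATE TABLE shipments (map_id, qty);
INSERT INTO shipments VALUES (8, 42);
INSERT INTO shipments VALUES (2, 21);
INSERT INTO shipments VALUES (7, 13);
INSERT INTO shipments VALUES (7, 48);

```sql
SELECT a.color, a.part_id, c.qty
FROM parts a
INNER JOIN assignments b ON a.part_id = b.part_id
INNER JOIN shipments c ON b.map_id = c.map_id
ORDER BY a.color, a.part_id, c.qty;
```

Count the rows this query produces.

Step 1 — a INNER JOIN b on part_id → 2 row(s).
Then INNER JOIN `shipments c` on map_id: keep only rows whose b.map_id appears in c.
Result: 2 row(s).

2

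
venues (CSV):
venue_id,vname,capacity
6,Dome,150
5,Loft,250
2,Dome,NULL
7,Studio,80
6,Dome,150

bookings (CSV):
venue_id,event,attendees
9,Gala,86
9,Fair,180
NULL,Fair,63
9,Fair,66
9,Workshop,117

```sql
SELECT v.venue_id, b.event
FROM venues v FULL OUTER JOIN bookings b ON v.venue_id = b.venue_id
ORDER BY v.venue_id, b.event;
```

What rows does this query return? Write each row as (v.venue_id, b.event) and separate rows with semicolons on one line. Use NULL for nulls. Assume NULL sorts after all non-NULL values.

(2, NULL); (5, NULL); (6, NULL); (6, NULL); (7, NULL); (NULL, Fair); (NULL, Fair); (NULL, Fair); (NULL, Gala); (NULL, Workshop)

FULL OUTER JOIN keeps every row from both sides; unmatched rows get NULL for the other side's columns.
Matching on v.venue_id = b.venue_id. A NULL in a compared column never satisfies the condition.
- v (venue_id=6) has no partner → padded with NULL.
- v (venue_id=5) has no partner → padded with NULL.
- v (venue_id=2) has no partner → padded with NULL.
- v (venue_id=7) has no partner → padded with NULL.
- v (venue_id=6) has no partner → padded with NULL.
- plus 5 unmatched b row(s), each kept with NULL v columns.
After projecting and ordering:
v.venue_id | b.event
2 | NULL
5 | NULL
6 | NULL
6 | NULL
7 | NULL
NULL | Fair
NULL | Fair
NULL | Fair
NULL | Gala
NULL | Workshop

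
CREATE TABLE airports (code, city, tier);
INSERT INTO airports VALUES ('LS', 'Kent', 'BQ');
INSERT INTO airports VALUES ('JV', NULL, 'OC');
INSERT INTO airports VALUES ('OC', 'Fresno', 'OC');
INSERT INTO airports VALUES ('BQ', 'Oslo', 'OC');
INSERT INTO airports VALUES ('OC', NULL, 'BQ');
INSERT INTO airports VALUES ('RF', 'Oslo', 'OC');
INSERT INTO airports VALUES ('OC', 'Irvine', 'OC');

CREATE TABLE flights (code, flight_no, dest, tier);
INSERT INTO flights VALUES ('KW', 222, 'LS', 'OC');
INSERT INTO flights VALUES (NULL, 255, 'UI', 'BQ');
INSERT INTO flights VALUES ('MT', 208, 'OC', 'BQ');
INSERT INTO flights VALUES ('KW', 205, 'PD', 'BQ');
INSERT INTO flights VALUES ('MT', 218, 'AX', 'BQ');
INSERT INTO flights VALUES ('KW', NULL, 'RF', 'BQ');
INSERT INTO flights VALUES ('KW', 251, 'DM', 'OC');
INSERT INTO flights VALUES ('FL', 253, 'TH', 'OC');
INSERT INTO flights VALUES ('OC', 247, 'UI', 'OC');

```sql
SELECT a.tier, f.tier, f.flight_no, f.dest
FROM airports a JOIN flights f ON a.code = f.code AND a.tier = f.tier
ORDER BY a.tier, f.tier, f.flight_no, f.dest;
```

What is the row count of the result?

INNER JOIN keeps only pairs where the ON condition holds.
Matching on a.code = f.code AND a.tier = f.tier. A NULL in a compared column never satisfies the condition.
- a[0] code=LS, tier=BQ → no match; dropped.
- a[1] code=JV, tier=OC → no match; dropped.
- a[2] code=OC, tier=OC → 1 match(es) in f → 1 row(s).
- a[3] code=BQ, tier=OC → no match; dropped.
- a[4] code=OC, tier=BQ → no match; dropped.
- a[5] code=RF, tier=OC → no match; dropped.
- a[6] code=OC, tier=OC → 1 match(es) in f → 1 row(s).
Total: 2 rows.

2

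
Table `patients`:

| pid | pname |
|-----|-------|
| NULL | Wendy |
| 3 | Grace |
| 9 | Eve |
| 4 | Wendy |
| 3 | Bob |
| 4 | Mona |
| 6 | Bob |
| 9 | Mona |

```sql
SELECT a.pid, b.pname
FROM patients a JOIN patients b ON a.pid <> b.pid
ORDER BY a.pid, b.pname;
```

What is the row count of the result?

36

INNER JOIN keeps only pairs where the ON condition holds.
Matching on a.pid <> b.pid. A NULL in a compared column never satisfies the condition.
Matched pairs: 36.
Total: 36 rows.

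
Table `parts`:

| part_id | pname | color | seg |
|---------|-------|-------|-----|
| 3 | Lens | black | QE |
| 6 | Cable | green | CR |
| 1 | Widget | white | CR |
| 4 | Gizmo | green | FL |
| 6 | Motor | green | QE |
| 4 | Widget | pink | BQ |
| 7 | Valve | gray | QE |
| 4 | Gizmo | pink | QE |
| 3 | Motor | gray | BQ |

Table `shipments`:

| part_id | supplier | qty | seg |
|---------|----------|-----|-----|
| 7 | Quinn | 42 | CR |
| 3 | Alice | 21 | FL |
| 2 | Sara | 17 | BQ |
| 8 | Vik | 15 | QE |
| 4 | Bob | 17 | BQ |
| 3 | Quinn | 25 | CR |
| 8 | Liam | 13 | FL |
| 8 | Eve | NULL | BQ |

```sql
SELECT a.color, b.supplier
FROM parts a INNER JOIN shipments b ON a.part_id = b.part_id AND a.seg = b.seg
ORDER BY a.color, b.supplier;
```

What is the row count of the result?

1

INNER JOIN keeps only pairs where the ON condition holds.
Matching on a.part_id = b.part_id AND a.seg = b.seg.
- a (part_id=3, seg=QE) has no partner → excluded.
- a (part_id=6, seg=CR) has no partner → excluded.
- a (part_id=1, seg=CR) has no partner → excluded.
- a (part_id=4, seg=FL) has no partner → excluded.
- a (part_id=6, seg=QE) has no partner → excluded.
- a (part_id=4, seg=BQ) pairs with 1 row(s) of b.
- a (part_id=7, seg=QE) has no partner → excluded.
- a (part_id=4, seg=QE) has no partner → excluded.
- a (part_id=3, seg=BQ) has no partner → excluded.
Total: 1 rows.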